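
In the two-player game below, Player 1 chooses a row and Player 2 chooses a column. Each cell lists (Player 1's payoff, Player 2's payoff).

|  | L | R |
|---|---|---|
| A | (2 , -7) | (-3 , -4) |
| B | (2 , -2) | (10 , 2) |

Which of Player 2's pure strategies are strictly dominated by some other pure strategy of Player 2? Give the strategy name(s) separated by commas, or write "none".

L

R strictly dominates L — A: -4>-7, B: 2>-2.
R: no other strategy beats it everywhere (L at A (-4>-7)).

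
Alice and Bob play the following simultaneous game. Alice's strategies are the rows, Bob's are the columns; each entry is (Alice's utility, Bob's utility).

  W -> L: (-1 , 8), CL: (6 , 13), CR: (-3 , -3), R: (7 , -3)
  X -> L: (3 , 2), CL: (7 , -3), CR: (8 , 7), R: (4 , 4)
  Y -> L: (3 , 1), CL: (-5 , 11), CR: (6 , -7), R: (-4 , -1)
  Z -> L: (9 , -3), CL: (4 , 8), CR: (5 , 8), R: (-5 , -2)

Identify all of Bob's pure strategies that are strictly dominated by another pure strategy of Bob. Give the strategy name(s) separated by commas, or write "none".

L is not dominated — it holds its own against CL at X (2>-3); CR at W (8>-3); R at W (8>-3).
CL is not dominated — it holds its own against L at W (13>8); CR at W (13>-3); R at W (13>-3).
CR: no other strategy beats it everywhere (L at X (7>2); CL at X (7>-3); R at W (-3=-3)).
R: no other strategy beats it everywhere (L at X (4>2); CL at X (4>-3); CR at W (-3=-3)).

none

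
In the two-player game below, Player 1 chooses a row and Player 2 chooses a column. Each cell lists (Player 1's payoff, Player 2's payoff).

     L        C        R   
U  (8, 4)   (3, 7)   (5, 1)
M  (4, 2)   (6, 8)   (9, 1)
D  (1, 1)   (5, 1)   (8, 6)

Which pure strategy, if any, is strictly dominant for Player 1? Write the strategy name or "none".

U fails to dominate M at C (3<6).
M fails to dominate U at L (4<8).
D fails to dominate U at L (1<8).
No single strategy dominates all the others.

none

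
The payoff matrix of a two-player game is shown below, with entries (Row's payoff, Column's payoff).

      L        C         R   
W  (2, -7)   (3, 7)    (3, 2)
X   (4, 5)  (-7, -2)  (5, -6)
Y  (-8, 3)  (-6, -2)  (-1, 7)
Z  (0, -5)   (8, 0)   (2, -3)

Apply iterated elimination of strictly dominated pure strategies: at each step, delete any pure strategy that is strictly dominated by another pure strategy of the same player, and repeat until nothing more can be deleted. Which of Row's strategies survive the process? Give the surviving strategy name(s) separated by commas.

W, X, Z

Row Y is eliminated: W beats it against every remaining column (L: 2>-8, C: 3>-6, R: 3>-1).
Column R is eliminated: C beats it against every remaining row (W: 7>2, X: -2>-6, Z: 0>-3).
Among the remaining strategies, none is strictly dominated by another pure strategy of the same player, so the elimination stops.
Surviving strategies — Row: {W, X, Z}; Column: {L, C}.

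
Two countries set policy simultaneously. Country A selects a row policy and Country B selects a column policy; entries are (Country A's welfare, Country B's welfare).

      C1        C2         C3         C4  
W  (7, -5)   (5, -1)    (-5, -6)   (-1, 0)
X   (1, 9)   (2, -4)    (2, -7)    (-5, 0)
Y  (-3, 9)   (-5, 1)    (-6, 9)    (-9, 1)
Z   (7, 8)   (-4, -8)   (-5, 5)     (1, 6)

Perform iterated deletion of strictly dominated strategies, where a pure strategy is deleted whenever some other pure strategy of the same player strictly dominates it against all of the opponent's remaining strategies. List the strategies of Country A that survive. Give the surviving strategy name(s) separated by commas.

W, Z

Row Y is eliminated: W beats it against every remaining column (C1: 7>-3, C2: 5>-5, C3: -5>-6, C4: -1>-9).
Country B's strategy C2 is strictly dominated by C4 (W: 0>-1, X: 0>-4, Z: 6>-8) and is removed.
For Country B, C1 strictly dominates C3 on the remaining rows (W: -5>-6, X: 9>-7, Z: 8>5); eliminate C3.
Country A's strategy X is strictly dominated by W (C1: 7>1, C4: -1>-5) and is removed.
Among the remaining strategies, none is strictly dominated by another pure strategy of the same player, so the elimination stops.
Surviving strategies — Country A: {W, Z}; Country B: {C1, C4}.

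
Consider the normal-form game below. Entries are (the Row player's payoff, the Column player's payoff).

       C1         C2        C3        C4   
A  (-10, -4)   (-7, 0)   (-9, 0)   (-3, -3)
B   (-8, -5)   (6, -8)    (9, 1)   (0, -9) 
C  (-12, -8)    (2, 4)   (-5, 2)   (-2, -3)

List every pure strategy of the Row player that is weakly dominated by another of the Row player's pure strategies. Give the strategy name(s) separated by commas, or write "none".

B weakly dominates A — C1: -8>-10, C2: 6>-7, C3: 9>-9, C4: 0>-3.
B: no other strategy beats it everywhere (A at C1 (-8>-10); C at C1 (-8>-12)).
C is weakly dominated by B (C1: -8>-12, C2: 6>2, C3: 9>-5, C4: 0>-2).

A, C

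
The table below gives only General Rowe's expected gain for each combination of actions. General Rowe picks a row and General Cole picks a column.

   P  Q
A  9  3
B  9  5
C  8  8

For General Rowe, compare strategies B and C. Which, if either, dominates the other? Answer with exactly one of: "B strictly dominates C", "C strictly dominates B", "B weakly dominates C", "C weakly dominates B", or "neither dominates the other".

Compare B to C across each choice by General Cole: P: 9>8, Q: 5<8.
B does better at P but worse at Q; neither strategy dominates the other.

neither dominates the other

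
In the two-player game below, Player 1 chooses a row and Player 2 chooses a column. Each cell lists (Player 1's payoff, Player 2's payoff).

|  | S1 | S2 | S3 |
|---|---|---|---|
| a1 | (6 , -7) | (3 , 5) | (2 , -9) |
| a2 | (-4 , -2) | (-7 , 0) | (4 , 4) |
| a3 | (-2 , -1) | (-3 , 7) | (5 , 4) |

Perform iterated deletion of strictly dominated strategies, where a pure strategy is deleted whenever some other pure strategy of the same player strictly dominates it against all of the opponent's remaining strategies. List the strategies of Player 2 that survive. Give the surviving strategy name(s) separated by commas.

S2

Row a2 is eliminated: a3 beats it against every remaining column (S1: -2>-4, S2: -3>-7, S3: 5>4).
For Player 2, S2 strictly dominates S1 on the remaining rows (a1: 5>-7, a3: 7>-1); eliminate S1.
For Player 2, S2 strictly dominates S3 on the remaining rows (a1: 5>-9, a3: 7>4); eliminate S3.
Row a3 is eliminated: a1 beats it against every remaining column (S2: 3>-3).
Among the remaining strategies, none is strictly dominated by another pure strategy of the same player, so the elimination stops.
Surviving strategies — Player 1: {a1}; Player 2: {S2}.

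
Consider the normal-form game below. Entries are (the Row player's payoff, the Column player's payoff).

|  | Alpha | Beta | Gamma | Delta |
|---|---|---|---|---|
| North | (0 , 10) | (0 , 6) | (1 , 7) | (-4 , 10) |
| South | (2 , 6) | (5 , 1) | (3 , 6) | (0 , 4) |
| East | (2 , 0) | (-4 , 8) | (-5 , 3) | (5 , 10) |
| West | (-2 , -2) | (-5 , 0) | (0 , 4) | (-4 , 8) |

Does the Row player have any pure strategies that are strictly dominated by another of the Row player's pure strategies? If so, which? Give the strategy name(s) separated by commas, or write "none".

North, West

North: dominated, since South does at least as well everywhere (Alpha: 2>0, Beta: 5>0, Gamma: 3>1, Delta: 0>-4).
South: no other strategy beats it everywhere (North at Alpha (2>0); East at Alpha (2=2); West at Alpha (2>-2)).
East: no other strategy beats it everywhere (North at Alpha (2>0); South at Alpha (2=2); West at Alpha (2>-2)).
West: dominated, since South does at least as well everywhere (Alpha: 2>-2, Beta: 5>-5, Gamma: 3>0, Delta: 0>-4).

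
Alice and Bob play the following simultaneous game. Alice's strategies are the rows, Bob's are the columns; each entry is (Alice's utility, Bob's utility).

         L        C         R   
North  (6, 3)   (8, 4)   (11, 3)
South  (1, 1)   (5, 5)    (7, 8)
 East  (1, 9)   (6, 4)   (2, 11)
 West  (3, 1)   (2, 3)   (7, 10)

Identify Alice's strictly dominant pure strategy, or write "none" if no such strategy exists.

North vs South: L: 6>1, C: 8>5, R: 11>7.
North vs East: L: 6>1, C: 8>6, R: 11>2.
North vs West: L: 6>3, C: 8>2, R: 11>7.
North strictly beats every other strategy against every opponent action, so it is strictly dominant.

North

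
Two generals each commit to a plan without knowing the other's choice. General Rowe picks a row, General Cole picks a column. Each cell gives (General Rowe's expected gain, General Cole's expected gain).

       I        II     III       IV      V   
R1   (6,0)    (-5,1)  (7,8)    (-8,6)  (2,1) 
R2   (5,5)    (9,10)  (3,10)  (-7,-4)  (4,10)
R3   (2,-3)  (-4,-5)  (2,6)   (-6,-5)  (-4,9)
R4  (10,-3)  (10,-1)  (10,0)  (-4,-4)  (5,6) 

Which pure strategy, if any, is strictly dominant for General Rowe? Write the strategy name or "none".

R4 vs R1: I: 10>6, II: 10>-5, III: 10>7, IV: -4>-8, V: 5>2.
R4 vs R2: I: 10>5, II: 10>9, III: 10>3, IV: -4>-7, V: 5>4.
R4 vs R3: I: 10>2, II: 10>-4, III: 10>2, IV: -4>-6, V: 5>-4.
R4 strictly beats every other strategy against every opponent action, so it is strictly dominant.

R4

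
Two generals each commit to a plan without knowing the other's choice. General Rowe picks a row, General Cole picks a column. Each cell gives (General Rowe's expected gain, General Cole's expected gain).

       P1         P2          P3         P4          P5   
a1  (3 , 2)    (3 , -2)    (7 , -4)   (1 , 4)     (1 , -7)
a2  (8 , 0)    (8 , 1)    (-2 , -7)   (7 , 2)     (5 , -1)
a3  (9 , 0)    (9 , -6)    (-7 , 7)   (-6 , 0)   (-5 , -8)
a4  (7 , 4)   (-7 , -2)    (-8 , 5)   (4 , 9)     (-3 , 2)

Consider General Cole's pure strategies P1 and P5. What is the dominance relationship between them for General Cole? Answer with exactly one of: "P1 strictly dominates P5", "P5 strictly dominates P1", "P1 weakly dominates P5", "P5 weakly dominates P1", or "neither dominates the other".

P1's payoffs vs P5's, by General Rowe's action — a1: 2>-7, a2: 0>-1, a3: 0>-8, a4: 4>2.
Every comparison favours P1, so P1 strictly dominates P5.

P1 strictly dominates P5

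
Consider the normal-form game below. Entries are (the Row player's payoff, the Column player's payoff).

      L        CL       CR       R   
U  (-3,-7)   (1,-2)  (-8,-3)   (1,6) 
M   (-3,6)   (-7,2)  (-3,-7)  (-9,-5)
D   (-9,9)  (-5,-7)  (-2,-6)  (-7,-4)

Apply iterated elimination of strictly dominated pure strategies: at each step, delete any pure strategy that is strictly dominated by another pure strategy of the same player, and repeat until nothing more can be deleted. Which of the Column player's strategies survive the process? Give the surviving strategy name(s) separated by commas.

For the Column player, R strictly dominates CR on the remaining rows (U: 6>-3, M: -5>-7, D: -4>-6); eliminate CR.
Row D is eliminated: U beats it against every remaining column (L: -3>-9, CL: 1>-5, R: 1>-7).
Among the remaining strategies, none is strictly dominated by another pure strategy of the same player, so the elimination stops.
Surviving strategies — the Row player: {U, M}; the Column player: {L, CL, R}.

L, CL, R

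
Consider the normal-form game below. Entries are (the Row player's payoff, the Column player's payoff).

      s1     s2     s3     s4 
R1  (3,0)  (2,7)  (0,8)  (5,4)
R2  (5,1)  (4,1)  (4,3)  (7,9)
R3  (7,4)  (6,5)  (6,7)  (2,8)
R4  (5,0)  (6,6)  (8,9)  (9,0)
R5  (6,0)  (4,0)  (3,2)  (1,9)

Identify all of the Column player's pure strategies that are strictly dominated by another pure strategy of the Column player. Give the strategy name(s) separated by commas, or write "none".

s1, s2

s1 is strictly dominated by s3 (R1: 8>0, R2: 3>1, R3: 7>4, R4: 9>0, R5: 2>0).
s2: dominated, since s3 does at least as well everywhere (R1: 8>7, R2: 3>1, R3: 7>5, R4: 9>6, R5: 2>0).
s3: no other strategy beats it everywhere (s1 at R1 (8>0); s2 at R1 (8>7); s4 at R1 (8>4)).
s4: no other strategy beats it everywhere (s1 at R1 (4>0); s2 at R2 (9>1); s3 at R2 (9>3)).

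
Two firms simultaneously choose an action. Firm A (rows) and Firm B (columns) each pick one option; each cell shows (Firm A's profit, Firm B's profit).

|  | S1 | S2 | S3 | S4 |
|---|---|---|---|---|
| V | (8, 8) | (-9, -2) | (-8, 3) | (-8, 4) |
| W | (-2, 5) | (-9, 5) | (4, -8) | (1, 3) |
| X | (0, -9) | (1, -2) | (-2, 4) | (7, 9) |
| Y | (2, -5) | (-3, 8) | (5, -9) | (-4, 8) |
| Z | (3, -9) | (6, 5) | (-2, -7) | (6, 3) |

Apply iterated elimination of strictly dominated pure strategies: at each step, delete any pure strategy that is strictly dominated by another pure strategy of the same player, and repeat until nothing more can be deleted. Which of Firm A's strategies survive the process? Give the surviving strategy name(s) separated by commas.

Column S3 is eliminated: S4 beats it against every remaining row (V: 4>3, W: 3>-8, X: 9>4, Y: 8>-9, Z: 3>-7).
Row W is eliminated: X beats it against every remaining column (S1: 0>-2, S2: 1>-9, S4: 7>1).
For Firm A, Z strictly dominates Y on the remaining columns (S1: 3>2, S2: 6>-3, S4: 6>-4); eliminate Y.
Among the remaining strategies, none is strictly dominated by another pure strategy of the same player, so the elimination stops.
Surviving strategies — Firm A: {V, X, Z}; Firm B: {S1, S2, S4}.

V, X, Z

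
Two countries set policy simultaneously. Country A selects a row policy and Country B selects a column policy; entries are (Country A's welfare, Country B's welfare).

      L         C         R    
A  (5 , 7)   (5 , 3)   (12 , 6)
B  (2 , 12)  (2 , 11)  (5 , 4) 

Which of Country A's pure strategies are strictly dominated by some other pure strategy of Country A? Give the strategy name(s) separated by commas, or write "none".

A is not dominated — it holds its own against B at L (5>2).
A strictly dominates B — L: 5>2, C: 5>2, R: 12>5.

B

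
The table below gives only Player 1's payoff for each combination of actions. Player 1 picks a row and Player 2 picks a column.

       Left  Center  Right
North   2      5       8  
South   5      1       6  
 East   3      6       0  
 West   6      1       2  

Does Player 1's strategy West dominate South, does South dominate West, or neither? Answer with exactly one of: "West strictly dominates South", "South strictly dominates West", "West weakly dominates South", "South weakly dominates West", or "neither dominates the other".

neither dominates the other

Compare West to South across every action of Player 2: Left: 6>5, Center: 1=1, Right: 2<6.
West does better at Left but worse at Right; neither strategy dominates the other.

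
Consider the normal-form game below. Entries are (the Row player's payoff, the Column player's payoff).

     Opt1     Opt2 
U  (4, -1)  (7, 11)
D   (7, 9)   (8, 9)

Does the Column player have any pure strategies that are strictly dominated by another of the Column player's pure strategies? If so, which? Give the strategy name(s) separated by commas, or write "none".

none

Opt1: no other strategy beats it everywhere (Opt2 at D (9=9)).
Opt2 is not dominated — it holds its own against Opt1 at U (11>-1).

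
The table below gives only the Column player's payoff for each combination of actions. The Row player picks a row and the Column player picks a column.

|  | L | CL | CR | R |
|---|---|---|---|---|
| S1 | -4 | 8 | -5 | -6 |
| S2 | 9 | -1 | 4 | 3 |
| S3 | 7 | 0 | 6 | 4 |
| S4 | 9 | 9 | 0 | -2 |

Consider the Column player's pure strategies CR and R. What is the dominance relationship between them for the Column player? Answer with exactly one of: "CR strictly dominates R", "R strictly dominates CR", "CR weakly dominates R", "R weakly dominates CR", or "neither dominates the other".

CR's payoffs vs R's, by the Row player's action — S1: -5>-6, S2: 4>3, S3: 6>4, S4: 0>-2.
CR gives a strictly higher payoff against each opponent action, so CR strictly dominates R.

CR strictly dominates R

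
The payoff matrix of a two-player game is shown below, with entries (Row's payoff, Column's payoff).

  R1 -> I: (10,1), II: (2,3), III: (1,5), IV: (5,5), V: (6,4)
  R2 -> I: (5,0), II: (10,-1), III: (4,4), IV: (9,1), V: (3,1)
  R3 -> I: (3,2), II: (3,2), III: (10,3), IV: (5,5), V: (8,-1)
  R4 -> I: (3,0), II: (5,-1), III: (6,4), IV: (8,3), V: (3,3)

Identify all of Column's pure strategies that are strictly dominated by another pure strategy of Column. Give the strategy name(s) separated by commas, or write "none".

I, II, V

I is strictly dominated by III (R1: 5>1, R2: 4>0, R3: 3>2, R4: 4>0).
III strictly dominates II — R1: 5>3, R2: 4>-1, R3: 3>2, R4: 4>-1.
III: no other strategy beats it everywhere (I at R1 (5>1); II at R1 (5>3); IV at R1 (5=5); V at R1 (5>4)).
Nothing dominates IV: I at R1 (5>1); II at R1 (5>3); III at R1 (5=5); V at R1 (5>4).
V is strictly dominated by III (R1: 5>4, R2: 4>1, R3: 3>-1, R4: 4>3).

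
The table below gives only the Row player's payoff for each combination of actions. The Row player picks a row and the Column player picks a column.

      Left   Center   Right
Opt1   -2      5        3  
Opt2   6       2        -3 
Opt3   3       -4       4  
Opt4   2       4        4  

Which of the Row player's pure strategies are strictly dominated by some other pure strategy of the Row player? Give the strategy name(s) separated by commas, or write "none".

Opt1 is not dominated — it holds its own against Opt2 at Center (5>2); Opt3 at Center (5>-4); Opt4 at Center (5>4).
Opt2 is not dominated — it holds its own against Opt1 at Left (6>-2); Opt3 at Left (6>3); Opt4 at Left (6>2).
Opt3: no other strategy beats it everywhere (Opt1 at Left (3>-2); Opt2 at Right (4>-3); Opt4 at Left (3>2)).
Opt4 is not dominated — it holds its own against Opt1 at Left (2>-2); Opt2 at Center (4>2); Opt3 at Center (4>-4).

none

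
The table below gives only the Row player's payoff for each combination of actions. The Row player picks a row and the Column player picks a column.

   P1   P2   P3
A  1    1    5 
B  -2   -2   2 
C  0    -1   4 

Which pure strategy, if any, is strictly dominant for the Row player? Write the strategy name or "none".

A

A vs B: P1: 1>-2, P2: 1>-2, P3: 5>2.
A vs C: P1: 1>0, P2: 1>-1, P3: 5>4.
A strictly beats every other strategy against every opponent action, so it is strictly dominant.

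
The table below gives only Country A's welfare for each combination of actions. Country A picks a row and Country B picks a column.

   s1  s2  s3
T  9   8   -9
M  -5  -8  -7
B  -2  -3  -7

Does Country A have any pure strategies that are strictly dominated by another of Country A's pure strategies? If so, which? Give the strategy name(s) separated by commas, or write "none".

none

Nothing dominates T: M at s1 (9>-5); B at s1 (9>-2).
M is not dominated — it holds its own against T at s3 (-7>-9); B at s3 (-7=-7).
Nothing dominates B: T at s3 (-7>-9); M at s1 (-2>-5).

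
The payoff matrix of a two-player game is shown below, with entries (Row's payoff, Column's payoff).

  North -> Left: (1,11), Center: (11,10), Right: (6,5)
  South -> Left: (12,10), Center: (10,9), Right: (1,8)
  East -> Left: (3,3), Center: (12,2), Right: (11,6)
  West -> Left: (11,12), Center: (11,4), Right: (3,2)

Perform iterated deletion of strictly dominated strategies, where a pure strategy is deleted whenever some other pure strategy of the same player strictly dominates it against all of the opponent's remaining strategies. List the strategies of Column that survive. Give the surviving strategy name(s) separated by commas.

Row North is eliminated: East beats it against every remaining column (Left: 3>1, Center: 12>11, Right: 11>6).
Column's strategy Center is strictly dominated by Left (South: 10>9, East: 3>2, West: 12>4) and is removed.
Among the remaining strategies, none is strictly dominated by another pure strategy of the same player, so the elimination stops.
Surviving strategies — Row: {South, East, West}; Column: {Left, Right}.

Left, Right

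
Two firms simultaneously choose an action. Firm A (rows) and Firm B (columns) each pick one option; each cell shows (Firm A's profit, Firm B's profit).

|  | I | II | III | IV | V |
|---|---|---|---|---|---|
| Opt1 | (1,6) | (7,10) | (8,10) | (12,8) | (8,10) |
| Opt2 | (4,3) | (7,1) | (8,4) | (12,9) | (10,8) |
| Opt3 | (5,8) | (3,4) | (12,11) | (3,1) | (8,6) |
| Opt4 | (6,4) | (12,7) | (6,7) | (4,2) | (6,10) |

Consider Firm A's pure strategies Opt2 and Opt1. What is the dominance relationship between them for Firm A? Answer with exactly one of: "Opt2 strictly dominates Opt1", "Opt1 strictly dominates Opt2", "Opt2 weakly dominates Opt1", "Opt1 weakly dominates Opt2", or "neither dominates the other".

Opt2's payoffs vs Opt1's, by Firm B's action — I: 4>1, II: 7=7, III: 8=8, IV: 12=12, V: 10>8.
Opt2 is at least as good everywhere and strictly better somewhere (tied only at II, III, IV), so Opt2 weakly but not strictly dominates Opt1.

Opt2 weakly dominates Opt1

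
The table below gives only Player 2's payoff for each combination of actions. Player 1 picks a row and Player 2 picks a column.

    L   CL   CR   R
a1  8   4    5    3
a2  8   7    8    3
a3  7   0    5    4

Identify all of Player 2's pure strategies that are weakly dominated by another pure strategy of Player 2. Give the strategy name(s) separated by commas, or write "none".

Nothing dominates L: CL at a1 (8>4); CR at a1 (8>5); R at a1 (8>3).
CL: dominated, since L does at least as well everywhere (a1: 8>4, a2: 8>7, a3: 7>0).
CR is weakly dominated by L (a1: 8>5, a2: 8=8, a3: 7>5).
R is weakly dominated by L (a1: 8>3, a2: 8>3, a3: 7>4).

CL, CR, R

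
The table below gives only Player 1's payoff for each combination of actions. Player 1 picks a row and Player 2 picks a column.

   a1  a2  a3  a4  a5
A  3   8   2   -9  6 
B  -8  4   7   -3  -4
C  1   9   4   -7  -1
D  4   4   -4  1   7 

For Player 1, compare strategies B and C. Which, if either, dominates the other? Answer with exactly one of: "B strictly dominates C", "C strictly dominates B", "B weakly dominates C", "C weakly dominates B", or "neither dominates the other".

Compare B to C across every action of Player 2: a1: -8<1, a2: 4<9, a3: 7>4, a4: -3>-7, a5: -4<-1.
B does better at a3, a4 but worse at a1, a2, a5; neither strategy dominates the other.

neither dominates the other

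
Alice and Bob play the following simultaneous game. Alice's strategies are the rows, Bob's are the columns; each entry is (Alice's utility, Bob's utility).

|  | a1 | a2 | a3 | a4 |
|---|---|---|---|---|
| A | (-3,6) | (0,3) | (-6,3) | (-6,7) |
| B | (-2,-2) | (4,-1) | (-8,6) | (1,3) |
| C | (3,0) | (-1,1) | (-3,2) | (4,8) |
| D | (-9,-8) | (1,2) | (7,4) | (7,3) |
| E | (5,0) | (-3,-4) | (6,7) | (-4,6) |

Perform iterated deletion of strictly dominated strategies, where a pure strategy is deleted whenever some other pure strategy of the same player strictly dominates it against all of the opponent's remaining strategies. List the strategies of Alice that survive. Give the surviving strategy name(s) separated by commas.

D

For Bob, a4 strictly dominates a1 on the remaining rows (A: 7>6, B: 3>-2, C: 8>0, D: 3>-8, E: 6>0); eliminate a1.
For Alice, D strictly dominates A on the remaining columns (a2: 1>0, a3: 7>-6, a4: 7>-6); eliminate A.
Alice's strategy C is strictly dominated by D (a2: 1>-1, a3: 7>-3, a4: 7>4) and is removed.
For Alice, D strictly dominates E on the remaining columns (a2: 1>-3, a3: 7>6, a4: 7>-4); eliminate E.
For Bob, a3 strictly dominates a2 on the remaining rows (B: 6>-1, D: 4>2); eliminate a2.
For Alice, D strictly dominates B on the remaining columns (a3: 7>-8, a4: 7>1); eliminate B.
Column a4 is eliminated: a3 beats it against every remaining row (D: 4>3).
Among the remaining strategies, none is strictly dominated by another pure strategy of the same player, so the elimination stops.
Surviving strategies — Alice: {D}; Bob: {a3}.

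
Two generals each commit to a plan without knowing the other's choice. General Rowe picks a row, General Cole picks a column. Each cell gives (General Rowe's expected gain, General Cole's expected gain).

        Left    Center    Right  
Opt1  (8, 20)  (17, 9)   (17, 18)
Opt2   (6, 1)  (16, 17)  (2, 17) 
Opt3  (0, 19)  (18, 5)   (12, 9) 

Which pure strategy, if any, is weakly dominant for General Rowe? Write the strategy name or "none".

Opt1 fails to dominate Opt3 at Center (17<18).
Opt2 fails to dominate Opt1 at Left (6<8).
Opt3 fails to dominate Opt1 at Left (0<8).
No single strategy dominates all the others.

none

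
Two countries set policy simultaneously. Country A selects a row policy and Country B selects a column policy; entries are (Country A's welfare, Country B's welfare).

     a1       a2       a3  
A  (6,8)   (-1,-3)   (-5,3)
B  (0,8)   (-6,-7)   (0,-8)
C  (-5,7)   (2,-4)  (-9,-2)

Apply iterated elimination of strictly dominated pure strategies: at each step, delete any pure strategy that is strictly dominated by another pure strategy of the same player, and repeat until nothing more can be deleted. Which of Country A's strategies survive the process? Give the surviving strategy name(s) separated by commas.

For Country B, a1 strictly dominates a2 on the remaining rows (A: 8>-3, B: 8>-7, C: 7>-4); eliminate a2.
Country A's strategy C is strictly dominated by A (a1: 6>-5, a3: -5>-9) and is removed.
Column a3 is eliminated: a1 beats it against every remaining row (A: 8>3, B: 8>-8).
Row B is eliminated: A beats it against every remaining column (a1: 6>0).
Among the remaining strategies, none is strictly dominated by another pure strategy of the same player, so the elimination stops.
Surviving strategies — Country A: {A}; Country B: {a1}.

A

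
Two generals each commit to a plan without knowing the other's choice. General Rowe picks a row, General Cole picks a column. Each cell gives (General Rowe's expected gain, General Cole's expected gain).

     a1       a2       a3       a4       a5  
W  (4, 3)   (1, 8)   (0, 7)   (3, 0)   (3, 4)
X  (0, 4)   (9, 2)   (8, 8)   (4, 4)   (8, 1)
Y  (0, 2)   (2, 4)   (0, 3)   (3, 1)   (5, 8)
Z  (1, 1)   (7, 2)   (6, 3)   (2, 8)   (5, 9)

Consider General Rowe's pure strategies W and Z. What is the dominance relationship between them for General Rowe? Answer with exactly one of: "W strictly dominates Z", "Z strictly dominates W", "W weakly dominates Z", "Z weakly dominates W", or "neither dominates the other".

neither dominates the other

W's payoffs vs Z's, by General Cole's action — a1: 4>1, a2: 1<7, a3: 0<6, a4: 3>2, a5: 3<5.
W does better at a1, a4 but worse at a2, a3, a5; neither strategy dominates the other.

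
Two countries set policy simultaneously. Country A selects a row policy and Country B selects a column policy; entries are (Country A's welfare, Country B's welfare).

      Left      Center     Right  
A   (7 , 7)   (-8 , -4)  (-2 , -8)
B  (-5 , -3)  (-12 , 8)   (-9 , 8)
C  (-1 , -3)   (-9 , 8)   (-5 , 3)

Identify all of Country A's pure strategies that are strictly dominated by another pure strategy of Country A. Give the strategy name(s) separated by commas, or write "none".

A: no other strategy beats it everywhere (B at Left (7>-5); C at Left (7>-1)).
B: dominated, since A does at least as well everywhere (Left: 7>-5, Center: -8>-12, Right: -2>-9).
A strictly dominates C — Left: 7>-1, Center: -8>-9, Right: -2>-5.

B, C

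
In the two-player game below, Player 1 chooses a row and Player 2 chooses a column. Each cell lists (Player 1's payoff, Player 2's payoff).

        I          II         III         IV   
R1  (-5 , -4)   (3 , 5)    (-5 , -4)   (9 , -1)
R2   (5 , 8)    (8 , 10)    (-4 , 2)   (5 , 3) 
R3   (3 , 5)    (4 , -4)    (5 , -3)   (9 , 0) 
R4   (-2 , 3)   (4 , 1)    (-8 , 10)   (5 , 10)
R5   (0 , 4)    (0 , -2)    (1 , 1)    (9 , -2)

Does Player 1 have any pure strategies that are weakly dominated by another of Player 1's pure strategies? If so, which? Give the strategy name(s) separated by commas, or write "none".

R1, R4, R5

R1: dominated, since R3 does at least as well everywhere (I: 3>-5, II: 4>3, III: 5>-5, IV: 9=9).
Nothing dominates R2: R1 at I (5>-5); R3 at I (5>3); R4 at I (5>-2); R5 at I (5>0).
R3 is not dominated — it holds its own against R1 at I (3>-5); R2 at III (5>-4); R4 at I (3>-2); R5 at I (3>0).
R4 is weakly dominated by R2 (I: 5>-2, II: 8>4, III: -4>-8, IV: 5=5).
R3 weakly dominates R5 — I: 3>0, II: 4>0, III: 5>1, IV: 9=9.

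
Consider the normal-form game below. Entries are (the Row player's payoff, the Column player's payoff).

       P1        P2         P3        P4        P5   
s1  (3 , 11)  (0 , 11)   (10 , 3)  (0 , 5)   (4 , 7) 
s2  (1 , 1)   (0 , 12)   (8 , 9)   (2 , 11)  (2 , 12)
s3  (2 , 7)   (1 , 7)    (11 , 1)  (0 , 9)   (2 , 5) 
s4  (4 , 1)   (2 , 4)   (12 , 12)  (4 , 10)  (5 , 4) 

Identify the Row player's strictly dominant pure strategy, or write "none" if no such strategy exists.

s4 vs s1: P1: 4>3, P2: 2>0, P3: 12>10, P4: 4>0, P5: 5>4.
s4 vs s2: P1: 4>1, P2: 2>0, P3: 12>8, P4: 4>2, P5: 5>2.
s4 vs s3: P1: 4>2, P2: 2>1, P3: 12>11, P4: 4>0, P5: 5>2.
s4 strictly beats every other strategy against every opponent action, so it is strictly dominant.

s4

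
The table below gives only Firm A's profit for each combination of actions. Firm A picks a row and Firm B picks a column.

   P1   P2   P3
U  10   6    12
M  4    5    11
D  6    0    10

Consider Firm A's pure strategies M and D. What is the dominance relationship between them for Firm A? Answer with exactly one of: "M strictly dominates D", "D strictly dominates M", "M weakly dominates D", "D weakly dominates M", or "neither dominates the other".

M's payoffs vs D's, by Firm B's action — P1: 4<6, P2: 5>0, P3: 11>10.
M does better at P2, P3 but worse at P1; neither strategy dominates the other.

neither dominates the other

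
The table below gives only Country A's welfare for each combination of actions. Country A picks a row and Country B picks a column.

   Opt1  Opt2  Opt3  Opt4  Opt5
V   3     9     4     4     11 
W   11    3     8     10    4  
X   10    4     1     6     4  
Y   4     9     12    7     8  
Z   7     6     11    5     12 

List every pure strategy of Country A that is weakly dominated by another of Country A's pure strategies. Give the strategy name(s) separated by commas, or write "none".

none

Nothing dominates V: W at Opt2 (9>3); X at Opt2 (9>4); Y at Opt5 (11>8); Z at Opt2 (9>6).
W is not dominated — it holds its own against V at Opt1 (11>3); X at Opt1 (11>10); Y at Opt1 (11>4); Z at Opt1 (11>7).
X: no other strategy beats it everywhere (V at Opt1 (10>3); W at Opt2 (4>3); Y at Opt1 (10>4); Z at Opt1 (10>7)).
Y is not dominated — it holds its own against V at Opt1 (4>3); W at Opt2 (9>3); X at Opt2 (9>4); Z at Opt2 (9>6).
Z: no other strategy beats it everywhere (V at Opt1 (7>3); W at Opt2 (6>3); X at Opt2 (6>4); Y at Opt1 (7>4)).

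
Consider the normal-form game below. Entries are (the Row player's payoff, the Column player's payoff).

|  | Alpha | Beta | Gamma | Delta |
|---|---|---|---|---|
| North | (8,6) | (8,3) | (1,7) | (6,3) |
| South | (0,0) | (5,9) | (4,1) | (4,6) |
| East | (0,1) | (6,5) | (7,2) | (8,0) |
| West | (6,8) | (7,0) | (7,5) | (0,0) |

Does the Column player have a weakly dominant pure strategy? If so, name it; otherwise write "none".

Alpha fails to dominate Beta at South (0<9).
Beta fails to dominate Alpha at North (3<6).
Gamma fails to dominate Alpha at West (5<8).
Delta fails to dominate Alpha at North (3<6).
No single strategy dominates all the others.

none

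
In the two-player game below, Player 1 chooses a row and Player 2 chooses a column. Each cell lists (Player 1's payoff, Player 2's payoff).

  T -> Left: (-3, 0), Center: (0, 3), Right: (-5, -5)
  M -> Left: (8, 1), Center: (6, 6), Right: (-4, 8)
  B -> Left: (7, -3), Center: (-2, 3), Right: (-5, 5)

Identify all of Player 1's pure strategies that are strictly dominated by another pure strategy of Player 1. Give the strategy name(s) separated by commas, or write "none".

T is strictly dominated by M (Left: 8>-3, Center: 6>0, Right: -4>-5).
M is not dominated — it holds its own against T at Left (8>-3); B at Left (8>7).
B: dominated, since M does at least as well everywhere (Left: 8>7, Center: 6>-2, Right: -4>-5).

T, B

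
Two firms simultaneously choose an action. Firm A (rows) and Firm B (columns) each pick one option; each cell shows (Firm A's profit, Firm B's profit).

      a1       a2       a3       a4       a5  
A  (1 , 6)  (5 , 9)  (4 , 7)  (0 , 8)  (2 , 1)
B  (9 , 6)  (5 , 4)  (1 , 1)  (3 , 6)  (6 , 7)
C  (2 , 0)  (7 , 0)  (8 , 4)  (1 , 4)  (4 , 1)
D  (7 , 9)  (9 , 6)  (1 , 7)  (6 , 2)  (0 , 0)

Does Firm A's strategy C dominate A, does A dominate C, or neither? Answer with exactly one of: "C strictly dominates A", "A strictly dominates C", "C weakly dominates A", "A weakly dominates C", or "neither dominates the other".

C strictly dominates A

Compare C to A across every action of Firm B: a1: 2>1, a2: 7>5, a3: 8>4, a4: 1>0, a5: 4>2.
C gives a strictly higher payoff against every action of Firm B, so C strictly dominates A.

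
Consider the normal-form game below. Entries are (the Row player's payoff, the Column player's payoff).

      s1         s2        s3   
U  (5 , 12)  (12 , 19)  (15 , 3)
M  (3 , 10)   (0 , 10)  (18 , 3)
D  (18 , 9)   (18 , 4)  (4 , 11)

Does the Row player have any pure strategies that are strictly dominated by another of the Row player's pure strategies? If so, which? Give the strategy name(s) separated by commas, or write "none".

U is not dominated — it holds its own against M at s1 (5>3); D at s3 (15>4).
M: no other strategy beats it everywhere (U at s3 (18>15); D at s3 (18>4)).
D: no other strategy beats it everywhere (U at s1 (18>5); M at s1 (18>3)).

none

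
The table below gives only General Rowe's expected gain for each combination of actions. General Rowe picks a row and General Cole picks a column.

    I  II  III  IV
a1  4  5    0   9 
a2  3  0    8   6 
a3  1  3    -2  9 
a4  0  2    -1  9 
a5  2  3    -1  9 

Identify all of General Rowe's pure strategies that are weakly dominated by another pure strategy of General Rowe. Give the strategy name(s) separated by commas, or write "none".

a1 is not dominated — it holds its own against a2 at I (4>3); a3 at I (4>1); a4 at I (4>0); a5 at I (4>2).
Nothing dominates a2: a1 at III (8>0); a3 at I (3>1); a4 at I (3>0); a5 at I (3>2).
a3: dominated, since a1 does at least as well everywhere (I: 4>1, II: 5>3, III: 0>-2, IV: 9=9).
a4: dominated, since a1 does at least as well everywhere (I: 4>0, II: 5>2, III: 0>-1, IV: 9=9).
a5: dominated, since a1 does at least as well everywhere (I: 4>2, II: 5>3, III: 0>-1, IV: 9=9).

a3, a4, a5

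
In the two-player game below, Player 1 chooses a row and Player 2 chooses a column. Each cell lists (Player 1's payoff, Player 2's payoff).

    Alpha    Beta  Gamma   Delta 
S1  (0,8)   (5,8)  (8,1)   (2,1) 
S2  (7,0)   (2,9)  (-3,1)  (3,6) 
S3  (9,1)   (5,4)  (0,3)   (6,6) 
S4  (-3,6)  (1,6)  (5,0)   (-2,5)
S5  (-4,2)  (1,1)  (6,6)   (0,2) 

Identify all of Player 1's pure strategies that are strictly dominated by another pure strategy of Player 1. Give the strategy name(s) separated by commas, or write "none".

S1: no other strategy beats it everywhere (S2 at Beta (5>2); S3 at Beta (5=5); S4 at Alpha (0>-3); S5 at Alpha (0>-4)).
S2: dominated, since S3 does at least as well everywhere (Alpha: 9>7, Beta: 5>2, Gamma: 0>-3, Delta: 6>3).
Nothing dominates S3: S1 at Alpha (9>0); S2 at Alpha (9>7); S4 at Alpha (9>-3); S5 at Alpha (9>-4).
S4: dominated, since S1 does at least as well everywhere (Alpha: 0>-3, Beta: 5>1, Gamma: 8>5, Delta: 2>-2).
S5: dominated, since S1 does at least as well everywhere (Alpha: 0>-4, Beta: 5>1, Gamma: 8>6, Delta: 2>0).

S2, S4, S5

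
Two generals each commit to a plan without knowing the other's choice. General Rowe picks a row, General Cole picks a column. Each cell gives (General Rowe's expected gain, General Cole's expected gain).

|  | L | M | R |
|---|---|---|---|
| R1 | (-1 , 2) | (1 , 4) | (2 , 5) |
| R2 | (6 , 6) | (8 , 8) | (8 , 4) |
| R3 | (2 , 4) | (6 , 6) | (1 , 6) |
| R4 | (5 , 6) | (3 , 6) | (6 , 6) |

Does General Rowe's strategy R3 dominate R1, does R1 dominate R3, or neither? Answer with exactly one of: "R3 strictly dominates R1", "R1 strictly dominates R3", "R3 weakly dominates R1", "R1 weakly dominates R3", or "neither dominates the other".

Compare R3 to R1 across each choice by General Cole: L: 2>-1, M: 6>1, R: 1<2.
R3 does better at L, M but worse at R; neither strategy dominates the other.

neither dominates the other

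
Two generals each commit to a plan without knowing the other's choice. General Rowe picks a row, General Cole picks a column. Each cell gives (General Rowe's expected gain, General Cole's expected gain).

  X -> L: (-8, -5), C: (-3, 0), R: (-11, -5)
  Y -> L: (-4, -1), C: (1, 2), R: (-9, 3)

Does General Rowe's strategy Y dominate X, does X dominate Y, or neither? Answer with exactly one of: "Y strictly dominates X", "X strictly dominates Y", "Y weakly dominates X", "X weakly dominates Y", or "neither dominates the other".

Y strictly dominates X

Y's payoffs vs X's, by General Cole's action — L: -4>-8, C: 1>-3, R: -9>-11.
Y gives a strictly higher payoff against each choice by General Cole, so Y strictly dominates X.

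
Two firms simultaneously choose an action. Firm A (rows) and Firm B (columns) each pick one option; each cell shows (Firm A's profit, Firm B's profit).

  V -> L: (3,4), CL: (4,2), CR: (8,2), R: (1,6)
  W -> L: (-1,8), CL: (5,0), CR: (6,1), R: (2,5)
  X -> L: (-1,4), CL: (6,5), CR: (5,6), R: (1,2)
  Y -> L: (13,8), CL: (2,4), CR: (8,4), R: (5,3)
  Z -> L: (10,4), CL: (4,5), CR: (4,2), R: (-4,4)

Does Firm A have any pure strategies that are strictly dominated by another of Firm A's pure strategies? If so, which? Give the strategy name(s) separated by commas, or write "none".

Nothing dominates V: W at L (3>-1); X at L (3>-1); Y at CL (4>2); Z at CL (4=4).
W is not dominated — it holds its own against V at CL (5>4); X at L (-1=-1); Y at CL (5>2); Z at CL (5>4).
X is not dominated — it holds its own against V at CL (6>4); W at L (-1=-1); Y at CL (6>2); Z at CL (6>4).
Y is not dominated — it holds its own against V at L (13>3); W at L (13>-1); X at L (13>-1); Z at L (13>10).
Nothing dominates Z: V at L (10>3); W at L (10>-1); X at L (10>-1); Y at CL (4>2).

none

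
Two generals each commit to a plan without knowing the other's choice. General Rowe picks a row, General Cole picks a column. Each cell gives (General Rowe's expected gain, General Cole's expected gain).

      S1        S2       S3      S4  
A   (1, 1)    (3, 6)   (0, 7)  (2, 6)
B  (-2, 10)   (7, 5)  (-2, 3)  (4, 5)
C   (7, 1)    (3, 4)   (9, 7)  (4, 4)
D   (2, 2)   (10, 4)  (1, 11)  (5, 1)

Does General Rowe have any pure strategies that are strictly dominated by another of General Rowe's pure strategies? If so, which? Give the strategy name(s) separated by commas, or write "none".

A: dominated, since D does at least as well everywhere (S1: 2>1, S2: 10>3, S3: 1>0, S4: 5>2).
B: dominated, since D does at least as well everywhere (S1: 2>-2, S2: 10>7, S3: 1>-2, S4: 5>4).
C is not dominated — it holds its own against A at S1 (7>1); B at S1 (7>-2); D at S1 (7>2).
Nothing dominates D: A at S1 (2>1); B at S1 (2>-2); C at S2 (10>3).

A, B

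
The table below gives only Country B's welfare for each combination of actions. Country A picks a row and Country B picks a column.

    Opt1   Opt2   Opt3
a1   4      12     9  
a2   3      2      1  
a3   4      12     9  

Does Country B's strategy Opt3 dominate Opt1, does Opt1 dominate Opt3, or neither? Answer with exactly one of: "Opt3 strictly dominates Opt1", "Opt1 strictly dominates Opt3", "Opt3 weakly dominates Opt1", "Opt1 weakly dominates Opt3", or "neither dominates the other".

neither dominates the other

Compare Opt3 to Opt1 across every action of Country A: a1: 9>4, a2: 1<3, a3: 9>4.
Opt3 does better at a1, a3 but worse at a2; neither strategy dominates the other.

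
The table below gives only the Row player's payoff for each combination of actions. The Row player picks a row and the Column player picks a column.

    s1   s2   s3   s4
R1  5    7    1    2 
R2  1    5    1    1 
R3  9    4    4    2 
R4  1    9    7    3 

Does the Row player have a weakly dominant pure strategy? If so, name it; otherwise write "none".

none

R1 fails to dominate R3 at s1 (5<9).
R2 fails to dominate R1 at s1 (1<5).
R3 fails to dominate R1 at s2 (4<7).
R4 fails to dominate R1 at s1 (1<5).
No single strategy dominates all the others.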